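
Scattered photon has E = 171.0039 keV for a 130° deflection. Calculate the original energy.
379.8000 keV

Convert final energy to wavelength (hc ≈ 1239.842 keV·pm):
λ' = hc/E' = 1239.842 / 171.0039 = 7.2504 pm

Calculate the Compton shift:
Δλ = λ_C(1 - cos(130°))
Δλ = 2.4263 × (1 - cos(130°))
Δλ = 3.9859 pm

Initial wavelength:
λ = λ' - Δλ = 7.2504 - 3.9859 = 3.2645 pm

Initial energy:
E = hc/λ = 1239.842 / 3.2645 = 379.8000 keV

(Intermediate values are shown rounded; full precision is carried through to the final answer.)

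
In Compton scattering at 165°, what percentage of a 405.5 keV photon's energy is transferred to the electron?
0.6094 (or 60.94%)

Calculate initial and final photon energies:

Initial: E₀ = 405.5 keV → λ₀ = 3.0576 pm
Compton shift: Δλ = 4.7699 pm
Final wavelength: λ' = 7.8275 pm
Final energy: E' = 158.3955 keV

Fractional energy loss:
(E₀ - E')/E₀ = (405.5000 - 158.3955)/405.5000
= 247.1045/405.5000
= 0.6094
= 60.94%

(Intermediate values are shown rounded; full precision is carried through to the final answer.)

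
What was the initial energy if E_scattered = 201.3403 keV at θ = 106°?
404.8000 keV

Convert final energy to wavelength (hc ≈ 1239.842 keV·pm):
λ' = hc/E' = 1239.842 / 201.3403 = 6.1579 pm

Calculate the Compton shift:
Δλ = λ_C(1 - cos(106°))
Δλ = 2.4263 × (1 - cos(106°))
Δλ = 3.0951 pm

Initial wavelength:
λ = λ' - Δλ = 6.1579 - 3.0951 = 3.0629 pm

Initial energy:
E = hc/λ = 1239.842 / 3.0629 = 404.8000 keV

(Intermediate values are shown rounded; full precision is carried through to the final answer.)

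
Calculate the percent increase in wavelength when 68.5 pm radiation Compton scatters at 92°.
3.6657%

Calculate the Compton shift:
Δλ = λ_C(1 - cos(92°))
Δλ = 2.4263 × (1 - cos(92°))
Δλ = 2.4263 × 1.0349
Δλ = 2.5110 pm

Percentage change:
(Δλ/λ₀) × 100 = (2.5110/68.5) × 100
= 3.6657%

(Intermediate values are shown rounded; full precision is carried through to the final answer.)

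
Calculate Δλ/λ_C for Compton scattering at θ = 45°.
0.2929 λ_C

The Compton shift formula is:
Δλ = λ_C(1 - cos θ)

Dividing both sides by λ_C:
Δλ/λ_C = 1 - cos θ

For θ = 45°:
Δλ/λ_C = 1 - cos(45°)
Δλ/λ_C = 1 - 0.7071
Δλ/λ_C = 0.2929

This means the shift is 0.2929 × λ_C = 0.7106 pm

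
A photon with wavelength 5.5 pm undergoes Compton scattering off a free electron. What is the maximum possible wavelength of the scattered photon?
10.3526 pm (at θ = 180°)

The Compton shift is Δλ = λ_C(1 − cos θ).

Since cos θ ranges from −1 to 1, the factor (1 − cos θ) ranges from 0 to 2; the maximum shift occurs at θ = 180° (backscattering):
Δλ_max = 2λ_C = 2 × 2.4263 pm = 4.8526 pm

Maximum scattered wavelength:
λ'_max = λ₀ + Δλ_max = 5.5 + 4.8526 = 10.3526 pm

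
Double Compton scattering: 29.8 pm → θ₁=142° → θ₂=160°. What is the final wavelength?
38.8446 pm

Apply Compton shift twice:

First scattering at θ₁ = 142°:
Δλ₁ = λ_C(1 - cos(142°))
Δλ₁ = 2.4263 × 1.7880
Δλ₁ = 4.3383 pm

After first scattering:
λ₁ = 29.8 + 4.3383 = 34.1383 pm

Second scattering at θ₂ = 160°:
Δλ₂ = λ_C(1 - cos(160°))
Δλ₂ = 2.4263 × 1.9397
Δλ₂ = 4.7063 pm

Final wavelength:
λ₂ = 34.1383 + 4.7063 = 38.8446 pm

Total shift: Δλ_total = 4.3383 + 4.7063 = 9.0446 pm

(Intermediate values are shown rounded; full precision is carried through to the final answer.)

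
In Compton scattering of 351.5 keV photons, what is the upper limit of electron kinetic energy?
203.5459 keV

Maximum energy transfer occurs at θ = 180° (backscattering).

Initial photon: E₀ = 351.5 keV → λ₀ = 3.5273 pm

Maximum Compton shift (at 180°):
Δλ_max = 2λ_C = 2 × 2.4263 = 4.8526 pm

Final wavelength:
λ' = 3.5273 + 4.8526 = 8.3799 pm

Minimum photon energy (maximum energy to electron):
E'_min = hc/λ' = 147.9541 keV

Maximum electron kinetic energy:
K_max = E₀ - E'_min = 351.5000 - 147.9541 = 203.5459 keV

(Intermediate values are shown rounded; full precision is carried through to the final answer.)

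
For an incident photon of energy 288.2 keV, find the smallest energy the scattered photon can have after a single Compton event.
135.4332 keV (at θ = 180°)

The scattered photon has minimum energy when its wavelength is maximum, i.e., when the Compton shift Δλ = λ_C(1 − cos θ) is maximum. This occurs at θ = 180° (backscattering), giving Δλ_max = 2λ_C = 4.8526 pm.

Initial wavelength: λ₀ = hc/E₀ = 4.3020 pm
Maximum final wavelength: λ'_max = λ₀ + 2λ_C = 4.3020 + 4.8526 = 9.1546 pm
Minimum final energy: E'_min = hc/λ'_max = 135.4332 keV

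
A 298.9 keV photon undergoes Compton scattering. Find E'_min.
137.7505 keV (at θ = 180°)

The scattered photon has minimum energy when its wavelength is maximum, i.e., when the Compton shift Δλ = λ_C(1 − cos θ) is maximum. This occurs at θ = 180° (backscattering), giving Δλ_max = 2λ_C = 4.8526 pm.

Initial wavelength: λ₀ = hc/E₀ = 4.1480 pm
Maximum final wavelength: λ'_max = λ₀ + 2λ_C = 4.1480 + 4.8526 = 9.0006 pm
Minimum final energy: E'_min = hc/λ'_max = 137.7505 keV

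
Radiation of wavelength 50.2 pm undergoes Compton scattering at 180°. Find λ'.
55.0526 pm

Using the Compton formula: λ' = λ + λ_C(1 − cos θ)

For θ = 180°, cos θ = -1 (exact) = -1.0000, so:
1 − cos 180° = 1 − (-1) = 2.0000

Δλ = λ_C × 2.0000 = 2.4263 × 2.0000 = 4.8526 pm

λ' = 50.2 + 4.8526 = 55.0526 pm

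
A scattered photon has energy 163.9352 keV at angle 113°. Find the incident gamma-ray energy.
296.0000 keV

Convert final energy to wavelength (hc ≈ 1239.842 keV·pm):
λ' = hc/E' = 1239.842 / 163.9352 = 7.5630 pm

Calculate the Compton shift:
Δλ = λ_C(1 - cos(113°))
Δλ = 2.4263 × (1 - cos(113°))
Δλ = 3.3743 pm

Initial wavelength:
λ = λ' - Δλ = 7.5630 - 3.3743 = 4.1887 pm

Initial energy:
E = hc/λ = 1239.842 / 4.1887 = 296.0000 keV

(Intermediate values are shown rounded; full precision is carried through to the final answer.)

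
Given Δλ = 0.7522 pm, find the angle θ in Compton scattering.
46.37°

From the Compton formula Δλ = λ_C(1 - cos θ), we can solve for θ:

cos θ = 1 - Δλ/λ_C

Given:
- Δλ = 0.7522 pm
- λ_C = h/(m_e·c) ≈ 2.42631024 pm

cos θ = 1 - 0.7522/2.42631024
cos θ = 1 - 0.310018
cos θ = 0.689982

θ = arccos(0.689982)
θ = 46.37°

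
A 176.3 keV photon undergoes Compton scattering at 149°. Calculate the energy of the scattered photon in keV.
107.4514 keV

First convert energy to wavelength:
λ = hc/E, with hc ≈ 1239.842 keV·pm (i.e. 1239.842 eV·nm)

For E = 176.3 keV = 176300 eV:
λ = 1239.842 keV·pm / 176.3 keV
λ = 7.0326 pm

Calculate the Compton shift:
Δλ = λ_C(1 - cos(149°)) = 2.4263 × 1.8572
Δλ = 4.5061 pm

Final wavelength:
λ' = 7.0326 + 4.5061 = 11.5386 pm

Final energy:
E' = hc/λ' = 1239.842 / 11.5386 = 107.4514 keV

(Intermediate values are shown rounded; full precision is carried through to the final answer.)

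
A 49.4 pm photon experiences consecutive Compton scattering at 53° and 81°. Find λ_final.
52.4129 pm

Apply Compton shift twice:

First scattering at θ₁ = 53°:
Δλ₁ = λ_C(1 - cos(53°))
Δλ₁ = 2.4263 × 0.3982
Δλ₁ = 0.9661 pm

After first scattering:
λ₁ = 49.4 + 0.9661 = 50.3661 pm

Second scattering at θ₂ = 81°:
Δλ₂ = λ_C(1 - cos(81°))
Δλ₂ = 2.4263 × 0.8436
Δλ₂ = 2.0468 pm

Final wavelength:
λ₂ = 50.3661 + 2.0468 = 52.4129 pm

Total shift: Δλ_total = 0.9661 + 2.0468 = 3.0129 pm

(Intermediate values are shown rounded; full precision is carried through to the final answer.)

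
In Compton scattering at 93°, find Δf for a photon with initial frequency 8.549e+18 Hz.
5.802e+17 Hz (decrease)

Convert frequency to wavelength (c = 299792458 m/s):
λ₀ = c/f₀ = 299792458/8.549e+18 = 3.5067547e-11 m = 35.0675 pm

Calculate Compton shift:
Δλ = λ_C(1 - cos(93°)) = 2.5533 pm

Final wavelength:
λ' = λ₀ + Δλ = 35.0675 + 2.5533 = 37.6208 pm

Final frequency:
f' = c/λ' = 299792458/3.7620840e-11 = 7.9687869e+18 Hz

Frequency shift (decrease):
Δf = f₀ - f' = 8.549e+18 - 7.9687869e+18 = 5.802e+17 Hz

(Intermediate values are shown rounded; full precision is carried through to the final answer.)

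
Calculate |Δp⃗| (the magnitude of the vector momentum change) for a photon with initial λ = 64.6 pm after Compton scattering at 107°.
1.6111e-23 kg·m/s

Photon momentum magnitude is p = h/λ.

Initial momentum:
p₀ = h/λ = 6.6261e-34/6.4600e-11 = 1.0257e-23 kg·m/s

After scattering:
λ' = λ + Δλ = 64.6 + 3.1357 = 67.7357 pm
p' = h/λ' = 6.6261e-34/6.7736e-11 = 9.7822e-24 kg·m/s

Momentum is a vector; the scattered photon's direction makes angle θ = 107° with the incident direction. The magnitude of the vector change Δp⃗ = p⃗₀ − p⃗' is found from the law of cosines:
|Δp⃗|² = p₀² + p'² − 2p₀p'cos θ
|Δp⃗|² = (1.0257e-23)² + (9.7822e-24)² − 2·1.0257e-23·9.7822e-24·cos(107°)
|Δp⃗| = 1.6111e-23 kg·m/s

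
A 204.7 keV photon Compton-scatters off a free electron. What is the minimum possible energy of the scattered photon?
113.6480 keV (at θ = 180°)

The scattered photon has minimum energy when its wavelength is maximum, i.e., when the Compton shift Δλ = λ_C(1 − cos θ) is maximum. This occurs at θ = 180° (backscattering), giving Δλ_max = 2λ_C = 4.8526 pm.

Initial wavelength: λ₀ = hc/E₀ = 6.0569 pm
Maximum final wavelength: λ'_max = λ₀ + 2λ_C = 6.0569 + 4.8526 = 10.9095 pm
Minimum final energy: E'_min = hc/λ'_max = 113.6480 keV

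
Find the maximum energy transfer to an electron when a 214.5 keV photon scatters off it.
97.8943 keV

Maximum energy transfer occurs at θ = 180° (backscattering).

Initial photon: E₀ = 214.5 keV → λ₀ = 5.7801 pm

Maximum Compton shift (at 180°):
Δλ_max = 2λ_C = 2 × 2.4263 = 4.8526 pm

Final wavelength:
λ' = 5.7801 + 4.8526 = 10.6328 pm

Minimum photon energy (maximum energy to electron):
E'_min = hc/λ' = 116.6057 keV

Maximum electron kinetic energy:
K_max = E₀ - E'_min = 214.5000 - 116.6057 = 97.8943 keV

(Intermediate values are shown rounded; full precision is carried through to the final answer.)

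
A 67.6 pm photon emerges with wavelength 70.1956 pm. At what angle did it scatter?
94.00°

First find the wavelength shift:
Δλ = λ' - λ = 70.1956 - 67.6 = 2.5956 pm

Using Δλ = λ_C(1 - cos θ), with λ_C = h/(m_e·c) ≈ 2.42631024 pm:
cos θ = 1 - Δλ/λ_C
cos θ = 1 - 2.5956/2.42631024
cos θ = -0.069773

θ = arccos(-0.069773)
θ = 94.00°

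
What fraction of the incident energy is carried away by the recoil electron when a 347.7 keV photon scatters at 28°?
0.0738 (or 7.38%)

Calculate initial and final photon energies:

Initial: E₀ = 347.7 keV → λ₀ = 3.5658 pm
Compton shift: Δλ = 0.2840 pm
Final wavelength: λ' = 3.8498 pm
Final energy: E' = 322.0499 keV

Fractional energy loss:
(E₀ - E')/E₀ = (347.7000 - 322.0499)/347.7000
= 25.6501/347.7000
= 0.0738
= 7.38%

(Intermediate values are shown rounded; full precision is carried through to the final answer.)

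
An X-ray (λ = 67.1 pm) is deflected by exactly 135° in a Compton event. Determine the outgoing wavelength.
71.2420 pm

Using the Compton formula: λ' = λ + λ_C(1 − cos θ)

For θ = 135°, cos θ = -√2/2 (exact) ≈ -0.7071, so:
1 − cos 135° = 1 − (-√2/2) ≈ 1.7071

Δλ = λ_C × 1.7071 = 2.4263 × 1.7071 = 4.1420 pm

λ' = 67.1 + 4.1420 = 71.2420 pm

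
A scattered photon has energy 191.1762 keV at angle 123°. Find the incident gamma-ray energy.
452.8999 keV

Convert final energy to wavelength (hc ≈ 1239.842 keV·pm):
λ' = hc/E' = 1239.842 / 191.1762 = 6.4853 pm

Calculate the Compton shift:
Δλ = λ_C(1 - cos(123°))
Δλ = 2.4263 × (1 - cos(123°))
Δλ = 3.7478 pm

Initial wavelength:
λ = λ' - Δλ = 6.4853 - 3.7478 = 2.7376 pm

Initial energy:
E = hc/λ = 1239.842 / 2.7376 = 452.8999 keV

(Intermediate values are shown rounded; full precision is carried through to the final answer.)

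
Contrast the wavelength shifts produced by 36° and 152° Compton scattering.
152° produces the larger shift by a factor of 9.859

Calculate both shifts using Δλ = λ_C(1 - cos θ):

For θ₁ = 36°:
Δλ₁ = 2.4263 × (1 - cos(36°))
Δλ₁ = 2.4263 × 0.1910
Δλ₁ = 0.4634 pm

For θ₂ = 152°:
Δλ₂ = 2.4263 × (1 - cos(152°))
Δλ₂ = 2.4263 × 1.8829
Δλ₂ = 4.5686 pm

The 152° angle produces the larger shift.
Ratio: 4.5686/0.4634 = 9.859

(Intermediate values are shown rounded; full precision is carried through to the final answer.)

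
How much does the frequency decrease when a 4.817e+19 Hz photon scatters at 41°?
4.204e+18 Hz (decrease)

Convert frequency to wavelength (c = 299792458 m/s):
λ₀ = c/f₀ = 299792458/4.817e+19 = 6.2236342e-12 m = 6.2236 pm

Calculate Compton shift:
Δλ = λ_C(1 - cos(41°)) = 0.5952 pm

Final wavelength:
λ' = λ₀ + Δλ = 6.2236 + 0.5952 = 6.8188 pm

Final frequency:
f' = c/λ' = 299792458/6.8187848e-12 = 4.3965672e+19 Hz

Frequency shift (decrease):
Δf = f₀ - f' = 4.817e+19 - 4.3965672e+19 = 4.204e+18 Hz

(Intermediate values are shown rounded; full precision is carried through to the final answer.)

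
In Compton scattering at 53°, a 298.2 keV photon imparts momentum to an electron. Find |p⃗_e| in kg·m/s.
1.3159e-22 kg·m/s

The electron is initially at rest, so by conservation of momentum:
p⃗_e = p⃗₀ − p⃗'  (incident photon momentum minus scattered photon momentum)

Photon momentum magnitudes (p = h/λ = E/c):
λ₀ = hc/E₀ = 4.1578 pm → p₀ = h/λ₀ = 1.5937e-22 kg·m/s
Δλ = λ_C(1 − cos 53°) = 0.9661 pm
λ' = 5.1239 pm → p' = h/λ' = 1.2932e-22 kg·m/s

The scattered photon makes angle θ = 53° with the incident direction, so by the law of cosines:
|p⃗_e|² = p₀² + p'² − 2p₀p'cos θ
|p⃗_e|² = (1.5937e-22)² + (1.2932e-22)² − 2·1.5937e-22·1.2932e-22·cos(53°)
|p⃗_e| = 1.3159e-22 kg·m/s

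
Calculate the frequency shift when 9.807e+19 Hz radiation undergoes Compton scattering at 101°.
4.765e+19 Hz (decrease)

Convert frequency to wavelength (c = 299792458 m/s):
λ₀ = c/f₀ = 299792458/9.807e+19 = 3.0569232e-12 m = 3.0569 pm

Calculate Compton shift:
Δλ = λ_C(1 - cos(101°)) = 2.8893 pm

Final wavelength:
λ' = λ₀ + Δλ = 3.0569 + 2.8893 = 5.9462 pm

Final frequency:
f' = c/λ' = 299792458/5.9461953e-12 = 5.0417527e+19 Hz

Frequency shift (decrease):
Δf = f₀ - f' = 9.807e+19 - 5.0417527e+19 = 4.765e+19 Hz

(Intermediate values are shown rounded; full precision is carried through to the final answer.)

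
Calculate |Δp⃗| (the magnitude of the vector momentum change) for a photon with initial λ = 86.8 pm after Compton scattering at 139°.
1.3967e-23 kg·m/s

Photon momentum magnitude is p = h/λ.

Initial momentum:
p₀ = h/λ = 6.6261e-34/8.6800e-11 = 7.6337e-24 kg·m/s

After scattering:
λ' = λ + Δλ = 86.8 + 4.2575 = 91.0575 pm
p' = h/λ' = 6.6261e-34/9.1057e-11 = 7.2768e-24 kg·m/s

Momentum is a vector; the scattered photon's direction makes angle θ = 139° with the incident direction. The magnitude of the vector change Δp⃗ = p⃗₀ − p⃗' is found from the law of cosines:
|Δp⃗|² = p₀² + p'² − 2p₀p'cos θ
|Δp⃗|² = (7.6337e-24)² + (7.2768e-24)² − 2·7.6337e-24·7.2768e-24·cos(139°)
|Δp⃗| = 1.3967e-23 kg·m/s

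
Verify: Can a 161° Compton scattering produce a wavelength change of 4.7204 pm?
Yes, consistent

Calculate the expected shift for θ = 161°:

Δλ_expected = λ_C(1 - cos(161°))
Δλ_expected = 2.4263 × (1 - cos(161°))
Δλ_expected = 2.4263 × 1.9455
Δλ_expected = 4.7204 pm

Given shift: 4.7204 pm
Expected shift: 4.7204 pm
Difference: 0.0000 pm

The values match. This is consistent with Compton scattering at the stated angle.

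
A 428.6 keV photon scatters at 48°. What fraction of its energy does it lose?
0.2172 (or 21.72%)

Calculate initial and final photon energies:

Initial: E₀ = 428.6 keV → λ₀ = 2.8928 pm
Compton shift: Δλ = 0.8028 pm
Final wavelength: λ' = 3.6956 pm
Final energy: E' = 335.4947 keV

Fractional energy loss:
(E₀ - E')/E₀ = (428.6000 - 335.4947)/428.6000
= 93.1053/428.6000
= 0.2172
= 21.72%

(Intermediate values are shown rounded; full precision is carried through to the final answer.)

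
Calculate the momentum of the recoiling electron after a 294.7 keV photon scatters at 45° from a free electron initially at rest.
1.1379e-22 kg·m/s

The electron is initially at rest, so by conservation of momentum:
p⃗_e = p⃗₀ − p⃗'  (incident photon momentum minus scattered photon momentum)

Photon momentum magnitudes (p = h/λ = E/c):
λ₀ = hc/E₀ = 4.2071 pm → p₀ = h/λ₀ = 1.5750e-22 kg·m/s
Δλ = λ_C(1 − cos 45°) = 0.7106 pm
λ' = 4.9178 pm → p' = h/λ' = 1.3474e-22 kg·m/s

The scattered photon makes angle θ = 45° with the incident direction, so by the law of cosines:
|p⃗_e|² = p₀² + p'² − 2p₀p'cos θ
|p⃗_e|² = (1.5750e-22)² + (1.3474e-22)² − 2·1.5750e-22·1.3474e-22·cos(45°)
|p⃗_e| = 1.1379e-22 kg·m/s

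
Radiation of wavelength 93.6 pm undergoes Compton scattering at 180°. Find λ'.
98.4526 pm

Using the Compton formula: λ' = λ + λ_C(1 − cos θ)

For θ = 180°, cos θ = -1 (exact) = -1.0000, so:
1 − cos 180° = 1 − (-1) = 2.0000

Δλ = λ_C × 2.0000 = 2.4263 × 2.0000 = 4.8526 pm

λ' = 93.6 + 4.8526 = 98.4526 pm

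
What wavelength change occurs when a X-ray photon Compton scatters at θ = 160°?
4.7063 pm

Using the Compton scattering formula:
Δλ = λ_C(1 - cos θ)

where λ_C = h/(m_e·c) ≈ 2.4263 pm is the Compton wavelength of an electron.

For θ = 160°:
cos(160°) = -0.9397
1 - cos(160°) = 1.9397

Δλ = 2.4263 × 1.9397
Δλ = 4.7063 pm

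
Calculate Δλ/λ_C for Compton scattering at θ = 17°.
0.0437 λ_C

The Compton shift formula is:
Δλ = λ_C(1 - cos θ)

Dividing both sides by λ_C:
Δλ/λ_C = 1 - cos θ

For θ = 17°:
Δλ/λ_C = 1 - cos(17°)
Δλ/λ_C = 1 - 0.9563
Δλ/λ_C = 0.0437

This means the shift is 0.0437 × λ_C = 0.1060 pm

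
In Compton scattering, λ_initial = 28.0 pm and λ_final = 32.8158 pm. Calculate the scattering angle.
170.01°

First find the wavelength shift:
Δλ = λ' - λ = 32.8158 - 28.0 = 4.8158 pm

Using Δλ = λ_C(1 - cos θ), with λ_C = h/(m_e·c) ≈ 2.42631024 pm:
cos θ = 1 - Δλ/λ_C
cos θ = 1 - 4.8158/2.42631024
cos θ = -0.984825

θ = arccos(-0.984825)
θ = 170.01°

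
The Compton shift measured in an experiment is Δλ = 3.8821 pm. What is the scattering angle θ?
126.87°

From the Compton formula Δλ = λ_C(1 - cos θ), we can solve for θ:

cos θ = 1 - Δλ/λ_C

Given:
- Δλ = 3.8821 pm
- λ_C = h/(m_e·c) ≈ 2.42631024 pm

cos θ = 1 - 3.8821/2.42631024
cos θ = 1 - 1.600001
cos θ = -0.600001

θ = arccos(-0.600001)
θ = 126.87°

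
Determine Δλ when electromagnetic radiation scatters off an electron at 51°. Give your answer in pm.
0.8994 pm

Using the Compton scattering formula:
Δλ = λ_C(1 - cos θ)

where λ_C = h/(m_e·c) ≈ 2.4263 pm is the Compton wavelength of an electron.

For θ = 51°:
cos(51°) = 0.6293
1 - cos(51°) = 0.3707

Δλ = 2.4263 × 0.3707
Δλ = 0.8994 pm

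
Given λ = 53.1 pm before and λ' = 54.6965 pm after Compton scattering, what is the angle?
70.00°

First find the wavelength shift:
Δλ = λ' - λ = 54.6965 - 53.1 = 1.5965 pm

Using Δλ = λ_C(1 - cos θ), with λ_C = h/(m_e·c) ≈ 2.42631024 pm:
cos θ = 1 - Δλ/λ_C
cos θ = 1 - 1.5965/2.42631024
cos θ = 0.342005

θ = arccos(0.342005)
θ = 70.00°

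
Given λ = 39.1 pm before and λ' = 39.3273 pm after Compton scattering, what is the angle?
25.00°

First find the wavelength shift:
Δλ = λ' - λ = 39.3273 - 39.1 = 0.2273 pm

Using Δλ = λ_C(1 - cos θ), with λ_C = h/(m_e·c) ≈ 2.42631024 pm:
cos θ = 1 - Δλ/λ_C
cos θ = 1 - 0.2273/2.42631024
cos θ = 0.906319

θ = arccos(0.906319)
θ = 25.00°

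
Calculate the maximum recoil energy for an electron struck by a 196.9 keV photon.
85.6977 keV

Maximum energy transfer occurs at θ = 180° (backscattering).

Initial photon: E₀ = 196.9 keV → λ₀ = 6.2968 pm

Maximum Compton shift (at 180°):
Δλ_max = 2λ_C = 2 × 2.4263 = 4.8526 pm

Final wavelength:
λ' = 6.2968 + 4.8526 = 11.1494 pm

Minimum photon energy (maximum energy to electron):
E'_min = hc/λ' = 111.2023 keV

Maximum electron kinetic energy:
K_max = E₀ - E'_min = 196.9000 - 111.2023 = 85.6977 keV

(Intermediate values are shown rounded; full precision is carried through to the final answer.)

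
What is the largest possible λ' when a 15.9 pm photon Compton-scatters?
20.7526 pm (at θ = 180°)

The Compton shift is Δλ = λ_C(1 − cos θ).

Since cos θ ranges from −1 to 1, the factor (1 − cos θ) ranges from 0 to 2; the maximum shift occurs at θ = 180° (backscattering):
Δλ_max = 2λ_C = 2 × 2.4263 pm = 4.8526 pm

Maximum scattered wavelength:
λ'_max = λ₀ + Δλ_max = 15.9 + 4.8526 = 20.7526 pm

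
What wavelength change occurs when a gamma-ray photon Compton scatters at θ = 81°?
2.0468 pm

Using the Compton scattering formula:
Δλ = λ_C(1 - cos θ)

where λ_C = h/(m_e·c) ≈ 2.4263 pm is the Compton wavelength of an electron.

For θ = 81°:
cos(81°) = 0.1564
1 - cos(81°) = 0.8436

Δλ = 2.4263 × 0.8436
Δλ = 2.0468 pm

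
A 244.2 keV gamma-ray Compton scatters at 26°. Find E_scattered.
232.9341 keV

First convert energy to wavelength:
λ = hc/E, with hc ≈ 1239.842 keV·pm (i.e. 1239.842 eV·nm)

For E = 244.2 keV = 244200 eV:
λ = 1239.842 keV·pm / 244.2 keV
λ = 5.0772 pm

Calculate the Compton shift:
Δλ = λ_C(1 - cos(26°)) = 2.4263 × 0.1012
Δλ = 0.2456 pm

Final wavelength:
λ' = 5.0772 + 0.2456 = 5.3227 pm

Final energy:
E' = hc/λ' = 1239.842 / 5.3227 = 232.9341 keV

(Intermediate values are shown rounded; full precision is carried through to the final answer.)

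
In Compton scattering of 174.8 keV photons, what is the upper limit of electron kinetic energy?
71.0088 keV

Maximum energy transfer occurs at θ = 180° (backscattering).

Initial photon: E₀ = 174.8 keV → λ₀ = 7.0929 pm

Maximum Compton shift (at 180°):
Δλ_max = 2λ_C = 2 × 2.4263 = 4.8526 pm

Final wavelength:
λ' = 7.0929 + 4.8526 = 11.9455 pm

Minimum photon energy (maximum energy to electron):
E'_min = hc/λ' = 103.7912 keV

Maximum electron kinetic energy:
K_max = E₀ - E'_min = 174.8000 - 103.7912 = 71.0088 keV

(Intermediate values are shown rounded; full precision is carried through to the final answer.)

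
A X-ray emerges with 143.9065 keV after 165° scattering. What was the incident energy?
322.4001 keV

Convert final energy to wavelength (hc ≈ 1239.842 keV·pm):
λ' = hc/E' = 1239.842 / 143.9065 = 8.6156 pm

Calculate the Compton shift:
Δλ = λ_C(1 - cos(165°))
Δλ = 2.4263 × (1 - cos(165°))
Δλ = 4.7699 pm

Initial wavelength:
λ = λ' - Δλ = 8.6156 - 4.7699 = 3.8457 pm

Initial energy:
E = hc/λ = 1239.842 / 3.8457 = 322.4001 keV

(Intermediate values are shown rounded; full precision is carried through to the final answer.)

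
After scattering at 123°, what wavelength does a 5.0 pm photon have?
8.7478 pm

Using the Compton scattering formula:
λ' = λ + Δλ = λ + λ_C(1 - cos θ)

Given:
- Initial wavelength λ = 5.0 pm
- Scattering angle θ = 123°
- Compton wavelength λ_C ≈ 2.4263 pm

Calculate the shift:
Δλ = 2.4263 × (1 - cos(123°))
Δλ = 2.4263 × 1.5446
Δλ = 3.7478 pm

Final wavelength:
λ' = 5.0 + 3.7478 = 8.7478 pm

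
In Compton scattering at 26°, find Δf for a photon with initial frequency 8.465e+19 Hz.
5.489e+18 Hz (decrease)

Convert frequency to wavelength (c = 299792458 m/s):
λ₀ = c/f₀ = 299792458/8.465e+19 = 3.5415530e-12 m = 3.5416 pm

Calculate Compton shift:
Δλ = λ_C(1 - cos(26°)) = 0.2456 pm

Final wavelength:
λ' = λ₀ + Δλ = 3.5416 + 0.2456 = 3.7871 pm

Final frequency:
f' = c/λ' = 299792458/3.7871100e-12 = 7.9161275e+19 Hz

Frequency shift (decrease):
Δf = f₀ - f' = 8.465e+19 - 7.9161275e+19 = 5.489e+18 Hz

(Intermediate values are shown rounded; full precision is carried through to the final answer.)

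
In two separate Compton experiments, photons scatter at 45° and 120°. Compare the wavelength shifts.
120° produces the larger shift by a factor of 5.121

Calculate both shifts using Δλ = λ_C(1 - cos θ):

For θ₁ = 45°:
Δλ₁ = 2.4263 × (1 - cos(45°))
Δλ₁ = 2.4263 × 0.2929
Δλ₁ = 0.7106 pm

For θ₂ = 120°:
Δλ₂ = 2.4263 × (1 - cos(120°))
Δλ₂ = 2.4263 × 1.5000
Δλ₂ = 3.6395 pm

The 120° angle produces the larger shift.
Ratio: 3.6395/0.7106 = 5.121

(Intermediate values are shown rounded; full precision is carried through to the final answer.)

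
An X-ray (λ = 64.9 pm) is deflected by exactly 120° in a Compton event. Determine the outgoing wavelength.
68.5395 pm

Using the Compton formula: λ' = λ + λ_C(1 − cos θ)

For θ = 120°, cos θ = -1/2 (exact) = -0.5000, so:
1 − cos 120° = 1 − (-1/2) = 1.5000

Δλ = λ_C × 1.5000 = 2.4263 × 1.5000 = 3.6395 pm

λ' = 64.9 + 3.6395 = 68.5395 pm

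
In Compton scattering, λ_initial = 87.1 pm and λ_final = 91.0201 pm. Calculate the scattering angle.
128.00°

First find the wavelength shift:
Δλ = λ' - λ = 91.0201 - 87.1 = 3.9201 pm

Using Δλ = λ_C(1 - cos θ), with λ_C = h/(m_e·c) ≈ 2.42631024 pm:
cos θ = 1 - Δλ/λ_C
cos θ = 1 - 3.9201/2.42631024
cos θ = -0.615663

θ = arccos(-0.615663)
θ = 128.00°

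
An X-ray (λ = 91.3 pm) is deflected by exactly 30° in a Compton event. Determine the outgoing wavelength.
91.6251 pm

Using the Compton formula: λ' = λ + λ_C(1 − cos θ)

For θ = 30°, cos θ = √3/2 (exact) ≈ 0.8660, so:
1 − cos 30° = 1 − (√3/2) ≈ 0.1340

Δλ = λ_C × 0.1340 = 2.4263 × 0.1340 = 0.3251 pm

λ' = 91.3 + 0.3251 = 91.6251 pm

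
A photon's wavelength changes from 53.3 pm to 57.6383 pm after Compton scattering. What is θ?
142.00°

First find the wavelength shift:
Δλ = λ' - λ = 57.6383 - 53.3 = 4.3383 pm

Using Δλ = λ_C(1 - cos θ), with λ_C = h/(m_e·c) ≈ 2.42631024 pm:
cos θ = 1 - Δλ/λ_C
cos θ = 1 - 4.3383/2.42631024
cos θ = -0.788024

θ = arccos(-0.788024)
θ = 142.00°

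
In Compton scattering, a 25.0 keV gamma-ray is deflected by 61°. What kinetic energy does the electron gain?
0.6146 keV

By energy conservation: K_e = E_initial - E_final

First find the scattered photon energy:
Initial wavelength: λ = hc/E = 49.5937 pm
Compton shift: Δλ = λ_C(1 - cos(61°)) = 1.2500 pm
Final wavelength: λ' = 49.5937 + 1.2500 = 50.8437 pm
Final photon energy: E' = hc/λ' = 24.3854 keV

Electron kinetic energy:
K_e = E - E' = 25.0000 - 24.3854 = 0.6146 keV

(Intermediate values are shown rounded; full precision is carried through to the final answer.)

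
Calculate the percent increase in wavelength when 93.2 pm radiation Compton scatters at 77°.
2.0177%

Calculate the Compton shift:
Δλ = λ_C(1 - cos(77°))
Δλ = 2.4263 × (1 - cos(77°))
Δλ = 2.4263 × 0.7750
Δλ = 1.8805 pm

Percentage change:
(Δλ/λ₀) × 100 = (1.8805/93.2) × 100
= 2.0177%

(Intermediate values are shown rounded; full precision is carried through to the final answer.)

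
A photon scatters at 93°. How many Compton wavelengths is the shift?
1.0523 λ_C

The Compton shift formula is:
Δλ = λ_C(1 - cos θ)

Dividing both sides by λ_C:
Δλ/λ_C = 1 - cos θ

For θ = 93°:
Δλ/λ_C = 1 - cos(93°)
Δλ/λ_C = 1 - -0.0523
Δλ/λ_C = 1.0523

This means the shift is 1.0523 × λ_C = 2.5533 pm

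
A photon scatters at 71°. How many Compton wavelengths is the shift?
0.6744 λ_C

The Compton shift formula is:
Δλ = λ_C(1 - cos θ)

Dividing both sides by λ_C:
Δλ/λ_C = 1 - cos θ

For θ = 71°:
Δλ/λ_C = 1 - cos(71°)
Δλ/λ_C = 1 - 0.3256
Δλ/λ_C = 0.6744

This means the shift is 0.6744 × λ_C = 1.6364 pm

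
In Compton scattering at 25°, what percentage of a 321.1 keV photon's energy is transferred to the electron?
0.0556 (or 5.56%)

Calculate initial and final photon energies:

Initial: E₀ = 321.1 keV → λ₀ = 3.8612 pm
Compton shift: Δλ = 0.2273 pm
Final wavelength: λ' = 4.0886 pm
Final energy: E' = 303.2466 keV

Fractional energy loss:
(E₀ - E')/E₀ = (321.1000 - 303.2466)/321.1000
= 17.8534/321.1000
= 0.0556
= 5.56%

(Intermediate values are shown rounded; full precision is carried through to the final answer.)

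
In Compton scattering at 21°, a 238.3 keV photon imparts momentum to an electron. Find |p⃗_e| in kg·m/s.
4.5874e-23 kg·m/s

The electron is initially at rest, so by conservation of momentum:
p⃗_e = p⃗₀ − p⃗'  (incident photon momentum minus scattered photon momentum)

Photon momentum magnitudes (p = h/λ = E/c):
λ₀ = hc/E₀ = 5.2029 pm → p₀ = h/λ₀ = 1.2735e-22 kg·m/s
Δλ = λ_C(1 − cos 21°) = 0.1612 pm
λ' = 5.3640 pm → p' = h/λ' = 1.2353e-22 kg·m/s

The scattered photon makes angle θ = 21° with the incident direction, so by the law of cosines:
|p⃗_e|² = p₀² + p'² − 2p₀p'cos θ
|p⃗_e|² = (1.2735e-22)² + (1.2353e-22)² − 2·1.2735e-22·1.2353e-22·cos(21°)
|p⃗_e| = 4.5874e-23 kg·m/s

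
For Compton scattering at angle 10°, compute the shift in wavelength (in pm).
0.0369 pm

Using the Compton scattering formula:
Δλ = λ_C(1 - cos θ)

where λ_C = h/(m_e·c) ≈ 2.4263 pm is the Compton wavelength of an electron.

For θ = 10°:
cos(10°) = 0.9848
1 - cos(10°) = 0.0152

Δλ = 2.4263 × 0.0152
Δλ = 0.0369 pm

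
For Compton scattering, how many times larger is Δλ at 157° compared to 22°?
157° produces the larger shift by a factor of 26.375

Calculate both shifts using Δλ = λ_C(1 - cos θ):

For θ₁ = 22°:
Δλ₁ = 2.4263 × (1 - cos(22°))
Δλ₁ = 2.4263 × 0.0728
Δλ₁ = 0.1767 pm

For θ₂ = 157°:
Δλ₂ = 2.4263 × (1 - cos(157°))
Δλ₂ = 2.4263 × 1.9205
Δλ₂ = 4.6597 pm

The 157° angle produces the larger shift.
Ratio: 4.6597/0.1767 = 26.375

(Intermediate values are shown rounded; full precision is carried through to the final answer.)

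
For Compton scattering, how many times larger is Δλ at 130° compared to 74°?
130° produces the larger shift by a factor of 2.268

Calculate both shifts using Δλ = λ_C(1 - cos θ):

For θ₁ = 74°:
Δλ₁ = 2.4263 × (1 - cos(74°))
Δλ₁ = 2.4263 × 0.7244
Δλ₁ = 1.7575 pm

For θ₂ = 130°:
Δλ₂ = 2.4263 × (1 - cos(130°))
Δλ₂ = 2.4263 × 1.6428
Δλ₂ = 3.9859 pm

The 130° angle produces the larger shift.
Ratio: 3.9859/1.7575 = 2.268

(Intermediate values are shown rounded; full precision is carried through to the final answer.)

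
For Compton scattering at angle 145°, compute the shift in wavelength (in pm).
4.4138 pm

Using the Compton scattering formula:
Δλ = λ_C(1 - cos θ)

where λ_C = h/(m_e·c) ≈ 2.4263 pm is the Compton wavelength of an electron.

For θ = 145°:
cos(145°) = -0.8192
1 - cos(145°) = 1.8192

Δλ = 2.4263 × 1.8192
Δλ = 4.4138 pm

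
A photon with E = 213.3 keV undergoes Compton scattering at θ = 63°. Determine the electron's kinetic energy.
39.5908 keV

By energy conservation: K_e = E_initial - E_final

First find the scattered photon energy:
Initial wavelength: λ = hc/E = 5.8127 pm
Compton shift: Δλ = λ_C(1 - cos(63°)) = 1.3248 pm
Final wavelength: λ' = 5.8127 + 1.3248 = 7.1375 pm
Final photon energy: E' = hc/λ' = 173.7092 keV

Electron kinetic energy:
K_e = E - E' = 213.3000 - 173.7092 = 39.5908 keV

(Intermediate values are shown rounded; full precision is carried through to the final answer.)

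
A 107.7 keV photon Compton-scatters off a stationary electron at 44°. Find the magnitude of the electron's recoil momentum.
4.2025e-23 kg·m/s

The electron is initially at rest, so by conservation of momentum:
p⃗_e = p⃗₀ − p⃗'  (incident photon momentum minus scattered photon momentum)

Photon momentum magnitudes (p = h/λ = E/c):
λ₀ = hc/E₀ = 11.5120 pm → p₀ = h/λ₀ = 5.7558e-23 kg·m/s
Δλ = λ_C(1 − cos 44°) = 0.6810 pm
λ' = 12.1930 pm → p' = h/λ' = 5.4343e-23 kg·m/s

The scattered photon makes angle θ = 44° with the incident direction, so by the law of cosines:
|p⃗_e|² = p₀² + p'² − 2p₀p'cos θ
|p⃗_e|² = (5.7558e-23)² + (5.4343e-23)² − 2·5.7558e-23·5.4343e-23·cos(44°)
|p⃗_e| = 4.2025e-23 kg·m/s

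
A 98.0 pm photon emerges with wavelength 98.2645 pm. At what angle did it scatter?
27.00°

First find the wavelength shift:
Δλ = λ' - λ = 98.2645 - 98.0 = 0.2645 pm

Using Δλ = λ_C(1 - cos θ), with λ_C = h/(m_e·c) ≈ 2.42631024 pm:
cos θ = 1 - Δλ/λ_C
cos θ = 1 - 0.2645/2.42631024
cos θ = 0.890987

θ = arccos(0.890987)
θ = 27.00°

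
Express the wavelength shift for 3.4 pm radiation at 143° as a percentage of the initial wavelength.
128.3543%

Calculate the Compton shift:
Δλ = λ_C(1 - cos(143°))
Δλ = 2.4263 × (1 - cos(143°))
Δλ = 2.4263 × 1.7986
Δλ = 4.3640 pm

Percentage change:
(Δλ/λ₀) × 100 = (4.3640/3.4) × 100
= 128.3543%

(Intermediate values are shown rounded; full precision is carried through to the final answer.)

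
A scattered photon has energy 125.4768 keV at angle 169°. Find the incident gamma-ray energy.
244.4000 keV

Convert final energy to wavelength (hc ≈ 1239.842 keV·pm):
λ' = hc/E' = 1239.842 / 125.4768 = 9.8810 pm

Calculate the Compton shift:
Δλ = λ_C(1 - cos(169°))
Δλ = 2.4263 × (1 - cos(169°))
Δλ = 4.8080 pm

Initial wavelength:
λ = λ' - Δλ = 9.8810 - 4.8080 = 5.0730 pm

Initial energy:
E = hc/λ = 1239.842 / 5.0730 = 244.4000 keV

(Intermediate values are shown rounded; full precision is carried through to the final answer.)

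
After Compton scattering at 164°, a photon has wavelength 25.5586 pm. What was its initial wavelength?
20.8000 pm

From λ' = λ + Δλ, we have λ = λ' - Δλ

First calculate the Compton shift:
Δλ = λ_C(1 - cos θ)
Δλ = 2.4263 × (1 - cos(164°))
Δλ = 2.4263 × 1.9613
Δλ = 4.7586 pm

Initial wavelength:
λ = λ' - Δλ
λ = 25.5586 - 4.7586
λ = 20.8000 pm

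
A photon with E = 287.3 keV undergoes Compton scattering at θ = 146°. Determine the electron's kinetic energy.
145.6573 keV

By energy conservation: K_e = E_initial - E_final

First find the scattered photon energy:
Initial wavelength: λ = hc/E = 4.3155 pm
Compton shift: Δλ = λ_C(1 - cos(146°)) = 4.4378 pm
Final wavelength: λ' = 4.3155 + 4.4378 = 8.7533 pm
Final photon energy: E' = hc/λ' = 141.6427 keV

Electron kinetic energy:
K_e = E - E' = 287.3000 - 141.6427 = 145.6573 keV

(Intermediate values are shown rounded; full precision is carried through to the final answer.)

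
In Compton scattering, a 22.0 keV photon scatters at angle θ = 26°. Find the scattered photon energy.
21.9046 keV

First convert energy to wavelength:
λ = hc/E, with hc ≈ 1239.842 keV·pm (i.e. 1239.842 eV·nm)

For E = 22.0 keV = 22000 eV:
λ = 1239.842 keV·pm / 22.0 keV
λ = 56.3565 pm

Calculate the Compton shift:
Δλ = λ_C(1 - cos(26°)) = 2.4263 × 0.1012
Δλ = 0.2456 pm

Final wavelength:
λ' = 56.3565 + 0.2456 = 56.6020 pm

Final energy:
E' = hc/λ' = 1239.842 / 56.6020 = 21.9046 keV

(Intermediate values are shown rounded; full precision is carried through to the final answer.)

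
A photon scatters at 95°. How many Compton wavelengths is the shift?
1.0872 λ_C

The Compton shift formula is:
Δλ = λ_C(1 - cos θ)

Dividing both sides by λ_C:
Δλ/λ_C = 1 - cos θ

For θ = 95°:
Δλ/λ_C = 1 - cos(95°)
Δλ/λ_C = 1 - -0.0872
Δλ/λ_C = 1.0872

This means the shift is 1.0872 × λ_C = 2.6378 pm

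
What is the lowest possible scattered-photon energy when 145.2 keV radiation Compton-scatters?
92.5844 keV (at θ = 180°)

The scattered photon has minimum energy when its wavelength is maximum, i.e., when the Compton shift Δλ = λ_C(1 − cos θ) is maximum. This occurs at θ = 180° (backscattering), giving Δλ_max = 2λ_C = 4.8526 pm.

Initial wavelength: λ₀ = hc/E₀ = 8.5389 pm
Maximum final wavelength: λ'_max = λ₀ + 2λ_C = 8.5389 + 4.8526 = 13.3915 pm
Minimum final energy: E'_min = hc/λ'_max = 92.5844 keV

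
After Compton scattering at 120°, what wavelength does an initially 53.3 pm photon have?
56.9395 pm

Using the Compton formula: λ' = λ + λ_C(1 − cos θ)

For θ = 120°, cos θ = -1/2 (exact) = -0.5000, so:
1 − cos 120° = 1 − (-1/2) = 1.5000

Δλ = λ_C × 1.5000 = 2.4263 × 1.5000 = 3.6395 pm

λ' = 53.3 + 3.6395 = 56.9395 pm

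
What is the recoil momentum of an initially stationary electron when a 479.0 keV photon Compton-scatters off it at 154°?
3.4116e-22 kg·m/s

The electron is initially at rest, so by conservation of momentum:
p⃗_e = p⃗₀ − p⃗'  (incident photon momentum minus scattered photon momentum)

Photon momentum magnitudes (p = h/λ = E/c):
λ₀ = hc/E₀ = 2.5884 pm → p₀ = h/λ₀ = 2.5599e-22 kg·m/s
Δλ = λ_C(1 − cos 154°) = 4.6071 pm
λ' = 7.1955 pm → p' = h/λ' = 9.2087e-23 kg·m/s

The scattered photon makes angle θ = 154° with the incident direction, so by the law of cosines:
|p⃗_e|² = p₀² + p'² − 2p₀p'cos θ
|p⃗_e|² = (2.5599e-22)² + (9.2087e-23)² − 2·2.5599e-22·9.2087e-23·cos(154°)
|p⃗_e| = 3.4116e-22 kg·m/s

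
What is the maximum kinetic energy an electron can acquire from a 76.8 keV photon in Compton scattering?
17.7498 keV

Maximum energy transfer occurs at θ = 180° (backscattering).

Initial photon: E₀ = 76.8 keV → λ₀ = 16.1438 pm

Maximum Compton shift (at 180°):
Δλ_max = 2λ_C = 2 × 2.4263 = 4.8526 pm

Final wavelength:
λ' = 16.1438 + 4.8526 = 20.9964 pm

Minimum photon energy (maximum energy to electron):
E'_min = hc/λ' = 59.0502 keV

Maximum electron kinetic energy:
K_max = E₀ - E'_min = 76.8000 - 59.0502 = 17.7498 keV

(Intermediate values are shown rounded; full precision is carried through to the final answer.)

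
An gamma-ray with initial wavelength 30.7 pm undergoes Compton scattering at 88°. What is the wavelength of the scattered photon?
33.0416 pm

Using the Compton scattering formula:
λ' = λ + Δλ = λ + λ_C(1 - cos θ)

Given:
- Initial wavelength λ = 30.7 pm
- Scattering angle θ = 88°
- Compton wavelength λ_C ≈ 2.4263 pm

Calculate the shift:
Δλ = 2.4263 × (1 - cos(88°))
Δλ = 2.4263 × 0.9651
Δλ = 2.3416 pm

Final wavelength:
λ' = 30.7 + 2.3416 = 33.0416 pm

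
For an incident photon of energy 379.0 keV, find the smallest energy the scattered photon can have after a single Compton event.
152.6153 keV (at θ = 180°)

The scattered photon has minimum energy when its wavelength is maximum, i.e., when the Compton shift Δλ = λ_C(1 − cos θ) is maximum. This occurs at θ = 180° (backscattering), giving Δλ_max = 2λ_C = 4.8526 pm.

Initial wavelength: λ₀ = hc/E₀ = 3.2714 pm
Maximum final wavelength: λ'_max = λ₀ + 2λ_C = 3.2714 + 4.8526 = 8.1240 pm
Minimum final energy: E'_min = hc/λ'_max = 152.6153 keV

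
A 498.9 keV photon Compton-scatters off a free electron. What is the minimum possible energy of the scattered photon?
168.9671 keV (at θ = 180°)

The scattered photon has minimum energy when its wavelength is maximum, i.e., when the Compton shift Δλ = λ_C(1 − cos θ) is maximum. This occurs at θ = 180° (backscattering), giving Δλ_max = 2λ_C = 4.8526 pm.

Initial wavelength: λ₀ = hc/E₀ = 2.4852 pm
Maximum final wavelength: λ'_max = λ₀ + 2λ_C = 2.4852 + 4.8526 = 7.3378 pm
Minimum final energy: E'_min = hc/λ'_max = 168.9671 keV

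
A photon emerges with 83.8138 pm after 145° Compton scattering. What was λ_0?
79.4000 pm

From λ' = λ + Δλ, we have λ = λ' - Δλ

First calculate the Compton shift:
Δλ = λ_C(1 - cos θ)
Δλ = 2.4263 × (1 - cos(145°))
Δλ = 2.4263 × 1.8192
Δλ = 4.4138 pm

Initial wavelength:
λ = λ' - Δλ
λ = 83.8138 - 4.4138
λ = 79.4000 pm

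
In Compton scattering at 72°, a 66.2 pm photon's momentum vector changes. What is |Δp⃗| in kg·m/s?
1.1623e-23 kg·m/s

Photon momentum magnitude is p = h/λ.

Initial momentum:
p₀ = h/λ = 6.6261e-34/6.6200e-11 = 1.0009e-23 kg·m/s

After scattering:
λ' = λ + Δλ = 66.2 + 1.6765 = 67.8765 pm
p' = h/λ' = 6.6261e-34/6.7877e-11 = 9.7619e-24 kg·m/s

Momentum is a vector; the scattered photon's direction makes angle θ = 72° with the incident direction. The magnitude of the vector change Δp⃗ = p⃗₀ − p⃗' is found from the law of cosines:
|Δp⃗|² = p₀² + p'² − 2p₀p'cos θ
|Δp⃗|² = (1.0009e-23)² + (9.7619e-24)² − 2·1.0009e-23·9.7619e-24·cos(72°)
|Δp⃗| = 1.1623e-23 kg·m/s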